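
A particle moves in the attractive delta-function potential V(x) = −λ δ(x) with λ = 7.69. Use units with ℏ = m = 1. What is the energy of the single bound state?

E = -29.6

For x ≠ 0 the bound state is ψ ∝ e^{−κ|x|}; integrating the TISE across the delta gives the cusp condition 2κ = 2mλ/ℏ², so κ = 7.690.
Then E = −ℏ²κ²/(2m) = −mλ²/(2ℏ²) = -29.57.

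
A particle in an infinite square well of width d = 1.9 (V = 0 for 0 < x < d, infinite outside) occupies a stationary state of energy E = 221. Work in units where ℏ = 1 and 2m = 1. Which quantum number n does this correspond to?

n = 9

From E_n = n²π²ℏ²/(2md²) invert to n = √(2md²E)/(πℏ).
n = (1.9/π) × √(2 × 0.5 × 221) = 8.991 → n = 9.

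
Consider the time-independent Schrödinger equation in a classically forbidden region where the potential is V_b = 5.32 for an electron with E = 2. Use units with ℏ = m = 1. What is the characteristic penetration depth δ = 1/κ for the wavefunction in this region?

Since E < V_b the TISE in this region is ψ'' = κ²ψ with κ = √(2m(V_b − E))/ℏ.
κ = √(2 × 1 × 3.32) = 2.577. The penetration depth is δ = 1/κ = 0.388.

δ = 0.388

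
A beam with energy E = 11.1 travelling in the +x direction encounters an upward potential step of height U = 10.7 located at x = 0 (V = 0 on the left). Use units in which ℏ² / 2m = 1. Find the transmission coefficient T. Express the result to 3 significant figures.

T = 0.536

The wavenumbers are k₁ = √(2mE)/ℏ = 3.332 on the left and k₂ = √(2m(E − U))/ℏ = 0.6325 on the right.
Matching ψ and ψ′ at x = 0 gives r = (k₁ − k₂)/(k₁ + k₂), so R = r² = 0.4636 and T = 1 − R = 0.5364.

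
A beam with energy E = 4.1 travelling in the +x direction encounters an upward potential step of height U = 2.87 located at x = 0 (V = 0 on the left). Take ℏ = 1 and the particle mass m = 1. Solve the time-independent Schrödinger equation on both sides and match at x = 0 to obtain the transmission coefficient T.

The wavenumbers are k₁ = √(2mE)/ℏ = 2.864 on the left and k₂ = √(2m(E − U))/ℏ = 1.568 on the right.
Matching ψ and ψ′ at x = 0 gives r = (k₁ − k₂)/(k₁ + k₂), so R = r² = 0.08539 and T = 1 − R = 0.9146.

T = 0.915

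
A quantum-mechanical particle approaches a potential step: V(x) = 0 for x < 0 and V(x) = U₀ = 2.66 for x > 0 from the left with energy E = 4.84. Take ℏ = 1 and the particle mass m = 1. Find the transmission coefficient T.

On each side the TISE gives plane waves with k = √(2m(E − V))/ℏ: k₁ = √(2·1·4.84) = 3.111, k₂ = √(2·1·2.18) = 2.088.
Matching ψ and ψ′ at x = 0 gives r = (k₁ − k₂)/(k₁ + k₂), so R = r² = 0.03873 and T = 1 − R = 0.9613.

T = 0.961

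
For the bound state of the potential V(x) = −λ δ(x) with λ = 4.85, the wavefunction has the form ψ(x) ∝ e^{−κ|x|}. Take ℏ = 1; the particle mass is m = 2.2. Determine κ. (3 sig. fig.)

Integrating the TISE across x = 0 gives the cusp condition ψ'(0⁺) − ψ'(0⁻) = −(2mλ/ℏ²)ψ(0).
With ψ ∝ e^{−κ|x|} this yields −2κ = −2mλ/ℏ², so κ = mλ/ℏ² = 10.67.

κ = 10.7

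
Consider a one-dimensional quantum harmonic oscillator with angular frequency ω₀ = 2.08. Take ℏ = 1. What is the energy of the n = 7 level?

E = 15.6

The oscillator eigenvalues are E_n = ℏω₀(n + ½), so E_7 = 2.08 × 7.5 = 15.60.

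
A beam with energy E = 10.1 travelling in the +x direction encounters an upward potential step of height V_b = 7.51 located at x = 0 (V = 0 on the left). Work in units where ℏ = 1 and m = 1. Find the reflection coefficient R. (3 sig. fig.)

R = 0.107

The wavenumbers are k₁ = √(2mE)/ℏ = 4.494 on the left and k₂ = √(2m(E − V_b))/ℏ = 2.276 on the right.
Continuity of ψ and ψ′ at the step yields the reflection amplitude r = (k₁ − k₂)/(k₁ + k₂) = 0.3277; thus R = |r|² = 0.1074, T = 0.8926.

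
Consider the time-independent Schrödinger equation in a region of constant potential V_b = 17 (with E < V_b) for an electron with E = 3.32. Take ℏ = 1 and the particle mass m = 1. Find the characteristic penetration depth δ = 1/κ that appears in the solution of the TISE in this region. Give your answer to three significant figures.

Since E < V_b the TISE in this region is ψ'' = κ²ψ with κ = √(2m(V_b − E))/ℏ.
κ = √(2 × 1 × 13.68) = 5.231. The penetration depth is δ = 1/κ = 0.191.

δ = 0.191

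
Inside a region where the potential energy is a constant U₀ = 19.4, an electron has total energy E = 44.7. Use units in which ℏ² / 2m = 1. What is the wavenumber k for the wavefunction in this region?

With E > U₀ the solution is oscillatory, ψ ∝ e^{±ikx} with k = √(2m(E − U₀))/ℏ.
k = √(2 × 0.5 × 25.3) = 5.030.

k = 5.03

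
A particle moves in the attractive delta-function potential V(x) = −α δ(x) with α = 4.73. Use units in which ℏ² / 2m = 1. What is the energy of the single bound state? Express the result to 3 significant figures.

The bound state is ψ(x) = √κ e^{−κ|x|}. The derivative jump ψ'(0⁺) − ψ'(0⁻) = −(2mα/ℏ²)ψ(0) fixes κ = mα/ℏ² = 2.365.
Then E = −ℏ²κ²/(2m) = −mα²/(2ℏ²) = -5.593.

E = -5.59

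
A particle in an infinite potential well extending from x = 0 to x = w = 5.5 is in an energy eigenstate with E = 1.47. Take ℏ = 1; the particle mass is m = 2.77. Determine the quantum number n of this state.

For an infinite well E_n = n²π²ℏ²/(2mw²), so n = (w/πℏ)√(2mE).
n = (5.5/π) × √(2 × 2.77 × 1.47) = 4.996 → n = 5.

n = 5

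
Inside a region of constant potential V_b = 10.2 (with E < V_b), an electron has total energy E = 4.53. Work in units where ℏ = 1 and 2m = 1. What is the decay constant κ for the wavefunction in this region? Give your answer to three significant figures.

Since E < V_b the TISE in this region is ψ'' = κ²ψ with κ = √(2m(V_b − E))/ℏ.
κ = √(2 × 0.5 × 5.67) = 2.381.

κ = 2.38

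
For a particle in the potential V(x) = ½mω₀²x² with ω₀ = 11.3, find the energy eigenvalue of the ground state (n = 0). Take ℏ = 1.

The oscillator eigenvalues are E_n = ℏω₀(n + ½), so E_0 = 11.3 × 0.5 = 5.650.

E = 5.65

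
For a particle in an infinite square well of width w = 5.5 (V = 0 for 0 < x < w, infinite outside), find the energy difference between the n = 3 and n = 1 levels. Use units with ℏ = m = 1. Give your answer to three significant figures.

ΔE = 1.31

E_n = n²π²ℏ²/(2mw²), so ΔE = (3² − 1²) π²ℏ²/(2mw²).
ΔE = 8 × π² / (2 × 1 × 5.5²) = 1.305.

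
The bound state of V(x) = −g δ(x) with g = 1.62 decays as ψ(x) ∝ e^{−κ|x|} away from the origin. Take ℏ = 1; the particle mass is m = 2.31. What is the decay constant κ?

κ = 3.74

Integrate −(ℏ²/2m)ψ'' − gδ(x)ψ = Eψ from −ε to +ε: the ψ'' term gives ψ'(0⁺) − ψ'(0⁻) and the δ term gives −(2mg/ℏ²)ψ(0).
With ψ ∝ e^{−κ|x|} this yields −2κ = −2mg/ℏ², so κ = mg/ℏ² = 3.742.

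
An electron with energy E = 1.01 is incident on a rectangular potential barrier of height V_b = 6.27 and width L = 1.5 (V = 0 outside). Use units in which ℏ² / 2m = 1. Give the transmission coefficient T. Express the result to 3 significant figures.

E < V_b: inside the barrier ψ ∝ e^{±κx} with κ = √(2m(V_b − E))/ℏ = 2.293.
κL = 3.440, sinh(κL) = 15.58.
Matching ψ, ψ′ at both faces gives T = [1 + V_b² sinh²(κL) / (4E(V_b − E))]⁻¹ = 1/450.1 = 0.00222.

T = 0.00222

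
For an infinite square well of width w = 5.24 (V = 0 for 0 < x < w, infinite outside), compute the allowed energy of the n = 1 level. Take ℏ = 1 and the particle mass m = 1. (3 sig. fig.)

E = 0.180

The infinite-well eigenfunctions ψ_n = √(2/w) sin(nπx/w) vanish at both walls, giving E_n = n²π²ℏ²/(2mw²).
E_1 = 1² × π² / (2 × 1 × 5.24²) = 0.1797.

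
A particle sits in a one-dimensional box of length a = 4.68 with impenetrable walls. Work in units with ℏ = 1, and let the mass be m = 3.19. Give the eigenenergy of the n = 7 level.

The infinite-well eigenfunctions ψ_n = √(2/a) sin(nπx/a) vanish at both walls, giving E_n = n²π²ℏ²/(2ma²).
E_7 = 7² × π² / (2 × 3.19 × 4.68²) = 3.461.

E = 3.46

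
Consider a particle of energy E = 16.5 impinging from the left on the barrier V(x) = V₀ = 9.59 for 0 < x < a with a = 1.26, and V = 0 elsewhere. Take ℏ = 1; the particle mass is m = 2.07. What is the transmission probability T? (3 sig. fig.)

T = 0.962

Above the barrier the interior wavenumber is k₂ = √(2m(E − V₀))/ℏ = 5.349, giving phase k₂a = 6.739.
Matching at both interfaces gives T⁻¹ = 1 + V₀² sin²(k₂a) / [4E(E − V₀)] = 1.039, hence T = 0.962.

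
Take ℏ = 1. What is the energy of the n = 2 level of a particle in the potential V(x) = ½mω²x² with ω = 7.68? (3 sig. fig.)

The oscillator eigenvalues are E_n = ℏω(n + ½), so E_2 = 7.68 × 2.5 = 19.20.

E = 19.2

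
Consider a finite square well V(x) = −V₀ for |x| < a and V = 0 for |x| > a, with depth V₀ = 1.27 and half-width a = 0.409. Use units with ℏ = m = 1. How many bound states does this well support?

The dimensionless depth is z₀ = a√(2mV₀)/ℏ = 0.409 × √(2.540) = 0.6518.
A new bound state (alternating even/odd) appears each time z₀ passes a multiple of π/2, so N = ⌊2z₀/π⌋ + 1 = ⌊0.4150⌋ + 1 = 1.

N = 1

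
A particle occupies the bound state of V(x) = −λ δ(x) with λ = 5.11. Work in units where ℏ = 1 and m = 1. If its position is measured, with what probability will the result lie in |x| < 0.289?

P = 0.948

The normalised bound state is ψ = √κ e^{−κ|x|} with κ = mλ/ℏ² = 5.110.
P(|x| < d) = ∫_{−d}^{d} κ e^{−2κ|x|} dx = 1 − e^{−2κd} = 1 − e^{−2.954} = 0.9478.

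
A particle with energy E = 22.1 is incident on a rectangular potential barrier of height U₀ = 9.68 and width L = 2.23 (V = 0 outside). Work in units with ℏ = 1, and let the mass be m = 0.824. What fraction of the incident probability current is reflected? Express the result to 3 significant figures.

Above the barrier the interior wavenumber is k₂ = √(2m(E − U₀))/ℏ = 4.524, giving phase k₂L = 10.09.
Matching at both interfaces gives T⁻¹ = 1 + U₀² sin²(k₂L) / [4E(E − U₀)] = 1.032, hence T = 0.969.
R = 1 − T = 0.0314.

R = 0.0314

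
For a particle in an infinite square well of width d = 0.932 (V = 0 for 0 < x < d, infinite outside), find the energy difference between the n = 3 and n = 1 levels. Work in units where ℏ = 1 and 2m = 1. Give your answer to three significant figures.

ΔE = 90.9

E_n = n²π²ℏ²/(2md²), so ΔE = (3² − 1²) π²ℏ²/(2md²).
ΔE = 8 × π² / (2 × 0.5 × 0.932²) = 90.90.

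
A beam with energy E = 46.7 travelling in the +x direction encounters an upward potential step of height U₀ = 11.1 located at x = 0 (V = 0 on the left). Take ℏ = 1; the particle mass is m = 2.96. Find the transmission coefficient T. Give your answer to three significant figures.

T = 0.995

The wavenumbers are k₁ = √(2mE)/ℏ = 16.63 on the left and k₂ = √(2m(E − U₀))/ℏ = 14.52 on the right.
Continuity of ψ and ψ′ at the step yields the reflection amplitude r = (k₁ − k₂)/(k₁ + k₂) = 0.06775; thus R = |r|² = 0.004589, T = 0.9954.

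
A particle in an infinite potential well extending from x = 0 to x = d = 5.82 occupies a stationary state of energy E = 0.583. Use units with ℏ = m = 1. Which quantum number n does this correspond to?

n = 2

From E_n = n²π²ℏ²/(2md²) invert to n = √(2md²E)/(πℏ).
n = (5.82/π) × √(2 × 1 × 0.583) = 2.000 → n = 2.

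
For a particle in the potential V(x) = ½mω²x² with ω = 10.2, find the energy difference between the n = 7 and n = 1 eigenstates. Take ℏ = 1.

ΔE = 61.2

E_n = ℏω(n + ½), so ΔE = (7 − 1) ℏω = 6 × 10.2 = 61.20.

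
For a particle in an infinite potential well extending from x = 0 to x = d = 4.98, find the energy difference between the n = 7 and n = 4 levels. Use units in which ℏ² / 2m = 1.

E_n = n²π²ℏ²/(2md²), so ΔE = (7² − 4²) π²ℏ²/(2md²).
ΔE = 33 × π² / (2 × 0.5 × 4.98²) = 13.13.

ΔE = 13.1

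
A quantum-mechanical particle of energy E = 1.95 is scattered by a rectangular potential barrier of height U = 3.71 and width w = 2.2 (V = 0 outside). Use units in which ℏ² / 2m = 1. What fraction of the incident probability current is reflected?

R = 0.988

Since E < U the interior solution is evanescent with decay constant κ = √(2m(U − E))/ℏ = 1.327.
κw = 2.919, sinh(κw) = 9.231.
The exact tunnelling result is T⁻¹ = 1 + U² sinh²(κw) / [4E(U − E)] = 86.43, so T = 0.0116.
R = 1 − T = 0.988.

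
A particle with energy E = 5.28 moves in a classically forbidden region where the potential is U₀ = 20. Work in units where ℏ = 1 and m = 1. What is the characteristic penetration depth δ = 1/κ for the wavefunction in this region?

δ = 0.184

Since E < U₀ the TISE in this region is ψ'' = κ²ψ with κ = √(2m(U₀ − E))/ℏ.
κ = √(2 × 1 × 14.72) = 5.426. The penetration depth is δ = 1/κ = 0.184.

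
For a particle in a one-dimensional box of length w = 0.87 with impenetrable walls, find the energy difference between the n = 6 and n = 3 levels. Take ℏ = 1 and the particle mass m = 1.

E_n = n²π²ℏ²/(2mw²), so ΔE = (6² − 3²) π²ℏ²/(2mw²).
ΔE = 27 × π² / (2 × 1 × 0.87²) = 176.0.

ΔE = 176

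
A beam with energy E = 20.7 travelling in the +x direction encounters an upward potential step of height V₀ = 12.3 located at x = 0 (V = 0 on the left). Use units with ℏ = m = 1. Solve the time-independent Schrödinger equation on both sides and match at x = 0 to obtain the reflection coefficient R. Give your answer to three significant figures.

R = 0.0492

The wavenumbers are k₁ = √(2mE)/ℏ = 6.434 on the left and k₂ = √(2m(E − V₀))/ℏ = 4.099 on the right.
Matching ψ and ψ′ at x = 0 gives r = (k₁ − k₂)/(k₁ + k₂), so R = r² = 0.04916 and T = 1 − R = 0.9508.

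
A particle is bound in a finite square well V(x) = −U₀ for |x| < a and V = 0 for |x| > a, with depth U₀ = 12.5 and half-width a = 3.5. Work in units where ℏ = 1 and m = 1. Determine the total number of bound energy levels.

The dimensionless depth is z₀ = a√(2mU₀)/ℏ = 3.5 × √(25.00) = 17.50.
The even/odd transcendental equations gain one root per π/2 in z₀, giving N = 1 + ⌊2z₀/π⌋ = 1 + ⌊11.14⌋ = 12.

N = 12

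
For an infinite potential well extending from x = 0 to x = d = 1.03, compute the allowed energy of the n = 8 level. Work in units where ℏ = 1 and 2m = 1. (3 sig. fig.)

E = 595

The infinite-well eigenfunctions ψ_n = √(2/d) sin(nπx/d) vanish at both walls, giving E_n = n²π²ℏ²/(2md²).
E_8 = 8² × π² / (2 × 0.5 × 1.03²) = 595.4.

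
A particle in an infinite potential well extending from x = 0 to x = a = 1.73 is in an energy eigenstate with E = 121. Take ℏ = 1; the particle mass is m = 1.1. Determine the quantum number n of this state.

n = 9

For an infinite well E_n = n²π²ℏ²/(2ma²), so n = (a/πℏ)√(2mE).
n = (1.73/π) × √(2 × 1.1 × 121) = 8.985 → n = 9.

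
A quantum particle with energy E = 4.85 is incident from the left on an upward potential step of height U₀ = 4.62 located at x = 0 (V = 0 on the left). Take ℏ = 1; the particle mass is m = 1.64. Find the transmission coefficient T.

T = 0.587

The wavenumbers are k₁ = √(2mE)/ℏ = 3.988 on the left and k₂ = √(2m(E − U₀))/ℏ = 0.8686 on the right.
Continuity of ψ and ψ′ at the step yields the reflection amplitude r = (k₁ − k₂)/(k₁ + k₂) = 0.6423; thus R = |r|² = 0.4126, T = 0.5874.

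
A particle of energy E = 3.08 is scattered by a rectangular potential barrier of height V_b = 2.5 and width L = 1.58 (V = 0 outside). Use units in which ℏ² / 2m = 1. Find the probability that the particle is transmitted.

T = 0.568

E > V_b: inside the barrier k₂ = √(2m(E − V_b))/ℏ = 0.7616, k₂L = 1.203.
Matching at both interfaces gives T⁻¹ = 1 + V_b² sin²(k₂L) / [4E(E − V_b)] = 1.762, hence T = 0.568.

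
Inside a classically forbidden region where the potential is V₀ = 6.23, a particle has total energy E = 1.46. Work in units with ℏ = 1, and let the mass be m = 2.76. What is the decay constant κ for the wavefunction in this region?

κ = 5.13

Since E < V₀ the TISE in this region is ψ'' = κ²ψ with κ = √(2m(V₀ − E))/ℏ.
κ = √(2 × 2.76 × 4.77) = 5.131.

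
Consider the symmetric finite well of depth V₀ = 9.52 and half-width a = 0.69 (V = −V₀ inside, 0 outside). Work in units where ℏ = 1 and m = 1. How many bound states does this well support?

N = 2

Define the well-strength parameter z₀ = (a/ℏ)√(2mV₀) = 0.69 × √(2·1·9.52) = 3.011.
The even/odd transcendental equations gain one root per π/2 in z₀, giving N = 1 + ⌊2z₀/π⌋ = 1 + ⌊1.917⌋ = 2.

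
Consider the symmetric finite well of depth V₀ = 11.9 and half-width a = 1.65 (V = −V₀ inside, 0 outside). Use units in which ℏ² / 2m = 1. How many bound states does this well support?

Define the well-strength parameter z₀ = (a/ℏ)√(2mV₀) = 1.65 × √(2·0.5·11.9) = 5.692.
A new bound state (alternating even/odd) appears each time z₀ passes a multiple of π/2, so N = ⌊2z₀/π⌋ + 1 = ⌊3.624⌋ + 1 = 4.

N = 4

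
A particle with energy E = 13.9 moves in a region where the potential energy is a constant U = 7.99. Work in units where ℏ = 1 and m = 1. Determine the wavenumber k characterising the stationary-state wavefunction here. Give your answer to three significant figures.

k = 3.44

With E > U the solution is oscillatory, ψ ∝ e^{±ikx} with k = √(2m(E − U))/ℏ.
k = √(2 × 1 × 5.91) = 3.438.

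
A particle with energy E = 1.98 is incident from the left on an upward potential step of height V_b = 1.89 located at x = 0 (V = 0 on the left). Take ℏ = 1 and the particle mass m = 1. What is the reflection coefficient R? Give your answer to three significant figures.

R = 0.421

On each side the TISE gives plane waves with k = √(2m(E − V))/ℏ: k₁ = √(2·1·1.98) = 1.990, k₂ = √(2·1·0.09) = 0.4243.
Continuity of ψ and ψ′ at the step yields the reflection amplitude r = (k₁ − k₂)/(k₁ + k₂) = 0.6485; thus R = |r|² = 0.4206, T = 0.5794.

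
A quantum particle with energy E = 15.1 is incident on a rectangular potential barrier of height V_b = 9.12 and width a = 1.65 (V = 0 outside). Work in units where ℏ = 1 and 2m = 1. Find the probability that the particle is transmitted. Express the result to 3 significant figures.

Above the barrier the interior wavenumber is k₂ = √(2m(E − V_b))/ℏ = 2.445, giving phase k₂a = 4.035.
T = [1 + V_b² sin²(k₂a) / (4E(E − V_b))]⁻¹ = 1/1.140 = 0.877.

T = 0.877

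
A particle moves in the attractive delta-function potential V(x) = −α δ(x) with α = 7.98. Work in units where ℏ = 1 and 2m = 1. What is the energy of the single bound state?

The bound state is ψ(x) = √κ e^{−κ|x|}. The derivative jump ψ'(0⁺) − ψ'(0⁻) = −(2mα/ℏ²)ψ(0) fixes κ = mα/ℏ² = 3.990.
Then E = −ℏ²κ²/(2m) = −mα²/(2ℏ²) = -15.92.

E = -15.9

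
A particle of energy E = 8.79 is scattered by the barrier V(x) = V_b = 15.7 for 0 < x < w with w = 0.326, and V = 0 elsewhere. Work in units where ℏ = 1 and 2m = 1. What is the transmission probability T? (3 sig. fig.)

T = 0.514

Since E < V_b the interior solution is evanescent with decay constant κ = √(2m(V_b − E))/ℏ = 2.629.
κw = 0.8570, sinh(κw) = 0.9658.
Matching ψ, ψ′ at both faces gives T = [1 + V_b² sinh²(κw) / (4E(V_b − E))]⁻¹ = 1/1.946 = 0.514.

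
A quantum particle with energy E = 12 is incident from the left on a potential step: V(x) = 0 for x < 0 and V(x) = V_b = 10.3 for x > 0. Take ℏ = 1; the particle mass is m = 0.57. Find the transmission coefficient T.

The wavenumbers are k₁ = √(2mE)/ℏ = 3.699 on the left and k₂ = √(2m(E − V_b))/ℏ = 1.392 on the right.
Matching ψ and ψ′ at x = 0 gives r = (k₁ − k₂)/(k₁ + k₂), so R = r² = 0.2053 and T = 1 − R = 0.7947.

T = 0.795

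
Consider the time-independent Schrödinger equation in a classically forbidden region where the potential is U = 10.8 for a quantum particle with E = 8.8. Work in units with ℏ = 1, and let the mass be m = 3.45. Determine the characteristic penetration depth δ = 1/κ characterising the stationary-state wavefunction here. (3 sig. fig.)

δ = 0.269

Since E < U the TISE in this region is ψ'' = κ²ψ with κ = √(2m(U − E))/ℏ.
κ = √(2 × 3.45 × 2) = 3.715. The penetration depth is δ = 1/κ = 0.269.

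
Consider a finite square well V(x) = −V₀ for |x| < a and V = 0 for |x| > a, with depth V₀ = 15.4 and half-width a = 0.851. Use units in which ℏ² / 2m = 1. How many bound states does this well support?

The dimensionless depth is z₀ = a√(2mV₀)/ℏ = 0.851 × √(15.40) = 3.340.
The even/odd transcendental equations gain one root per π/2 in z₀, giving N = 1 + ⌊2z₀/π⌋ = 1 + ⌊2.126⌋ = 3.

N = 3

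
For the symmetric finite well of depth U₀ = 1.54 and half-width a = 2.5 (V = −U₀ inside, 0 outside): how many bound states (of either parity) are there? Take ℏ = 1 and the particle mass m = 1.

The dimensionless depth is z₀ = a√(2mU₀)/ℏ = 2.5 × √(3.080) = 4.387.
The even/odd transcendental equations gain one root per π/2 in z₀, giving N = 1 + ⌊2z₀/π⌋ = 1 + ⌊2.793⌋ = 3.

N = 3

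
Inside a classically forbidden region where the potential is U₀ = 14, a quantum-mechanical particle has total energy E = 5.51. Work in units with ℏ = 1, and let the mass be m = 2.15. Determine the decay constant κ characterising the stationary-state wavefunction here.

κ = 6.04

Since E < U₀ the TISE in this region is ψ'' = κ²ψ with κ = √(2m(U₀ − E))/ℏ.
κ = √(2 × 2.15 × 8.49) = 6.042.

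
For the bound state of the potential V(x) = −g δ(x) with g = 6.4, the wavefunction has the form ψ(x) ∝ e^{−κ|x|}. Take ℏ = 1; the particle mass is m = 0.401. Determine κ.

κ = 2.57

Integrating the TISE across x = 0 gives the cusp condition ψ'(0⁺) − ψ'(0⁻) = −(2mg/ℏ²)ψ(0).
With ψ ∝ e^{−κ|x|} this yields −2κ = −2mg/ℏ², so κ = mg/ℏ² = 2.566.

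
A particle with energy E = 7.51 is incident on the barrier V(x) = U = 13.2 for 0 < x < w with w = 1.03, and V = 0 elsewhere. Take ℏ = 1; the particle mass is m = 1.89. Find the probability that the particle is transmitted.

T = 0.000278

E < U: inside the barrier ψ ∝ e^{±κx} with κ = √(2m(U − E))/ℏ = 4.638.
κw = 4.777, sinh(κw) = 59.36.
The exact tunnelling result is T⁻¹ = 1 + U² sinh²(κw) / [4E(U − E)] = 3593, so T = 0.000278.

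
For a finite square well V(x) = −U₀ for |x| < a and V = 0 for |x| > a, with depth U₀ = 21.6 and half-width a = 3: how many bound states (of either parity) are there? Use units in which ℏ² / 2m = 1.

The dimensionless depth is z₀ = a√(2mU₀)/ℏ = 3 × √(21.60) = 13.94.
The even/odd transcendental equations gain one root per π/2 in z₀, giving N = 1 + ⌊2z₀/π⌋ = 1 + ⌊8.876⌋ = 9.

N = 9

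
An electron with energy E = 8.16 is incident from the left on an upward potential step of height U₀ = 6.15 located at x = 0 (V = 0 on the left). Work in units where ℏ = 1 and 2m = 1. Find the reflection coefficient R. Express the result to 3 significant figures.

On each side the TISE gives plane waves with k = √(2m(E − V))/ℏ: k₁ = √(2·½·8.16) = 2.857, k₂ = √(2·½·2.01) = 1.418.
Matching ψ and ψ′ at x = 0 gives r = (k₁ − k₂)/(k₁ + k₂), so R = r² = 0.1133 and T = 1 − R = 0.8867.

R = 0.113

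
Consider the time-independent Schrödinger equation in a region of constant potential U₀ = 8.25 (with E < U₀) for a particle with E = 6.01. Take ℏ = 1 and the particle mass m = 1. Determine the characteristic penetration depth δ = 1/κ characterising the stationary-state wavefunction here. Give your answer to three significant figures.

δ = 0.472

Since E < U₀ the TISE in this region is ψ'' = κ²ψ with κ = √(2m(U₀ − E))/ℏ.
κ = √(2 × 1 × 2.24) = 2.117. The penetration depth is δ = 1/κ = 0.472.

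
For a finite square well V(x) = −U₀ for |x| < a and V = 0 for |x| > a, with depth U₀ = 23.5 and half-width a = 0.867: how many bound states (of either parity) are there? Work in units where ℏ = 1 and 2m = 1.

N = 3

Define the well-strength parameter z₀ = (a/ℏ)√(2mU₀) = 0.867 × √(2·0.5·23.5) = 4.203.
A new bound state (alternating even/odd) appears each time z₀ passes a multiple of π/2, so N = ⌊2z₀/π⌋ + 1 = ⌊2.676⌋ + 1 = 3.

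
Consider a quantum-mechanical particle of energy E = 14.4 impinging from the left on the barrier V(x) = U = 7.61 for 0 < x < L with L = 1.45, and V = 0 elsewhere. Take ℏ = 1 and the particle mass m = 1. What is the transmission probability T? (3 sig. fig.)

T = 0.912

E > U: inside the barrier k₂ = √(2m(E − U))/ℏ = 3.685, k₂L = 5.343.
T = [1 + U² sin²(k₂L) / (4E(E − U))]⁻¹ = 1/1.097 = 0.912.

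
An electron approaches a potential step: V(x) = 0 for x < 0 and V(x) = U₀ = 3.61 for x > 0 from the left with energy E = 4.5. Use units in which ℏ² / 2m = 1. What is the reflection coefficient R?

R = 0.148

On each side the TISE gives plane waves with k = √(2m(E − V))/ℏ: k₁ = √(2·½·4.5) = 2.121, k₂ = √(2·½·0.89) = 0.9434.
Continuity of ψ and ψ′ at the step yields the reflection amplitude r = (k₁ − k₂)/(k₁ + k₂) = 0.3843; thus R = |r|² = 0.1477, T = 0.8523.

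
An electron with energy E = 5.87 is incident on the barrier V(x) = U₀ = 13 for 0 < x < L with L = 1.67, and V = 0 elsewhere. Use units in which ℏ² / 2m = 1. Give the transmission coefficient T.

T = 0.000530

Since E < U₀ the interior solution is evanescent with decay constant κ = √(2m(U₀ − E))/ℏ = 2.670.
κL = 4.459, sinh(κL) = 43.21.
Matching ψ, ψ′ at both faces gives T = [1 + U₀² sinh²(κL) / (4E(U₀ − E))]⁻¹ = 1/1885 = 0.000530.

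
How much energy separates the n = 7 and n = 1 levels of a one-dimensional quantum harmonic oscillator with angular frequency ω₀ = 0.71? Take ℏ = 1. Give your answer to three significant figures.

ΔE = 4.26

E_n = ℏω₀(n + ½), so ΔE = (7 − 1) ℏω₀ = 6 × 0.71 = 4.260.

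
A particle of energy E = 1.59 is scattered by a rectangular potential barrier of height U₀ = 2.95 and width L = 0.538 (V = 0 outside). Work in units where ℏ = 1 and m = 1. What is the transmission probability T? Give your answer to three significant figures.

E < U₀: inside the barrier ψ ∝ e^{±κx} with κ = √(2m(U₀ − E))/ℏ = 1.649.
κL = 0.8873, sinh(κL) = 1.008.
Matching ψ, ψ′ at both faces gives T = [1 + U₀² sinh²(κL) / (4E(U₀ − E))]⁻¹ = 1/2.023 = 0.494.

T = 0.494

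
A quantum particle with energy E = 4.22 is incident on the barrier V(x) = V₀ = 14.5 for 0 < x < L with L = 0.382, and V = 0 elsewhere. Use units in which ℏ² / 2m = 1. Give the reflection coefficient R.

Since E < V₀ the interior solution is evanescent with decay constant κ = √(2m(V₀ − E))/ℏ = 3.206.
κL = 1.225, sinh(κL) = 1.555.
Matching ψ, ψ′ at both faces gives T = [1 + V₀² sinh²(κL) / (4E(V₀ − E))]⁻¹ = 1/3.929 = 0.255.
R = 1 − T = 0.745.

R = 0.745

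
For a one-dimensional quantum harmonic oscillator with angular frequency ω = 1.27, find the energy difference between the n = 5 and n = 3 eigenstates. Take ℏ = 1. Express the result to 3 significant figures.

ΔE = 2.54

E_n = ℏω(n + ½), so ΔE = (5 − 3) ℏω = 2 × 1.27 = 2.540.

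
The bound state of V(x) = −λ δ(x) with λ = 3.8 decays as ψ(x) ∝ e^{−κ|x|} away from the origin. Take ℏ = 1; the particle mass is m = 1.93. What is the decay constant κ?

Integrate −(ℏ²/2m)ψ'' − λδ(x)ψ = Eψ from −ε to +ε: the ψ'' term gives ψ'(0⁺) − ψ'(0⁻) and the δ term gives −(2mλ/ℏ²)ψ(0).
With ψ ∝ e^{−κ|x|} this yields −2κ = −2mλ/ℏ², so κ = mλ/ℏ² = 7.334.

κ = 7.33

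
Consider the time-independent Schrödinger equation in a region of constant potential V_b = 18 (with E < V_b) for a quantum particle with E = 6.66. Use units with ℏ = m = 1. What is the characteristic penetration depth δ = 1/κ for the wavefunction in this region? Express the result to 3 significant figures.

δ = 0.210

Since E < V_b the TISE in this region is ψ'' = κ²ψ with κ = √(2m(V_b − E))/ℏ.
κ = √(2 × 1 × 11.34) = 4.762. The penetration depth is δ = 1/κ = 0.210.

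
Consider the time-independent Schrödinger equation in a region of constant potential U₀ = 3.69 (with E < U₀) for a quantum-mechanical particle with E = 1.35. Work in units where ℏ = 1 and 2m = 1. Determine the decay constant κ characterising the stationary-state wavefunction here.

Since E < U₀ the TISE in this region is ψ'' = κ²ψ with κ = √(2m(U₀ − E))/ℏ.
κ = √(2 × 0.5 × 2.34) = 1.530.

κ = 1.53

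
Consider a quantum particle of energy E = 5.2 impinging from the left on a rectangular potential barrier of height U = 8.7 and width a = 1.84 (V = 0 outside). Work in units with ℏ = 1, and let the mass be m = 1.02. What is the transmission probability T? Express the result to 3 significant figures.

E < U: inside the barrier ψ ∝ e^{±κx} with κ = √(2m(U − E))/ℏ = 2.672.
κa = 4.917, sinh(κa) = 68.27.
Matching ψ, ψ′ at both faces gives T = [1 + U² sinh²(κa) / (4E(U − E))]⁻¹ = 1/4846 = 0.000206.

T = 0.000206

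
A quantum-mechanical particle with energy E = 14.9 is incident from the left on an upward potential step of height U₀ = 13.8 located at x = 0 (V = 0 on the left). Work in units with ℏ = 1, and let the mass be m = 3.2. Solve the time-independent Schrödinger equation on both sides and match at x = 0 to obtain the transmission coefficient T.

The wavenumbers are k₁ = √(2mE)/ℏ = 9.765 on the left and k₂ = √(2m(E − U₀))/ℏ = 2.653 on the right.
Matching ψ and ψ′ at x = 0 gives r = (k₁ − k₂)/(k₁ + k₂), so R = r² = 0.3280 and T = 1 − R = 0.6720.

T = 0.672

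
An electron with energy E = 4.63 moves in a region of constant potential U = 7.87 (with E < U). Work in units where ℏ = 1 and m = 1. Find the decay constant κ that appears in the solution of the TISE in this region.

κ = 2.55

Since E < U the TISE in this region is ψ'' = κ²ψ with κ = √(2m(U − E))/ℏ.
κ = √(2 × 1 × 3.24) = 2.546.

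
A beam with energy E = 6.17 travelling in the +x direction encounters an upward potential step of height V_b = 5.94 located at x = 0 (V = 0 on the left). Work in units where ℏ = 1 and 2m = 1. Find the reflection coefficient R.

The wavenumbers are k₁ = √(2mE)/ℏ = 2.484 on the left and k₂ = √(2m(E − V_b))/ℏ = 0.4796 on the right.
Matching ψ and ψ′ at x = 0 gives r = (k₁ − k₂)/(k₁ + k₂), so R = r² = 0.4574 and T = 1 − R = 0.5426.

R = 0.457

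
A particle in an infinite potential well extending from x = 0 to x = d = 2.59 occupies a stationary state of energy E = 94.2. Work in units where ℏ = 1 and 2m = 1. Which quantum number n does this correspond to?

n = 8

From E_n = n²π²ℏ²/(2md²) invert to n = √(2md²E)/(πℏ).
n = (2.59/π) × √(2 × 0.5 × 94.2) = 8.002 → n = 8.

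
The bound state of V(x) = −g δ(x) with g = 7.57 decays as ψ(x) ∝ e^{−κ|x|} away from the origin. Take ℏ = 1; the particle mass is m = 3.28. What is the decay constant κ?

Integrating the TISE across x = 0 gives the cusp condition ψ'(0⁺) − ψ'(0⁻) = −(2mg/ℏ²)ψ(0).
With ψ ∝ e^{−κ|x|} this yields −2κ = −2mg/ℏ², so κ = mg/ℏ² = 24.83.

κ = 24.8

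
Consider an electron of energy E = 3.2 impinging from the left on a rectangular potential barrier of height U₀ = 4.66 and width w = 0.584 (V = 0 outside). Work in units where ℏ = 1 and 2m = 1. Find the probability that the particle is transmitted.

T = 0.595

Since E < U₀ the interior solution is evanescent with decay constant κ = √(2m(U₀ − E))/ℏ = 1.208.
κw = 0.7056, sinh(κw) = 0.7657.
The exact tunnelling result is T⁻¹ = 1 + U₀² sinh²(κw) / [4E(U₀ − E)] = 1.681, so T = 0.595.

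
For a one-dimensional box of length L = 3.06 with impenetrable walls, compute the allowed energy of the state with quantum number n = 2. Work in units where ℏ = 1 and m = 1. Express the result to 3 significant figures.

The infinite-well eigenfunctions ψ_n = √(2/L) sin(nπx/L) vanish at both walls, giving E_n = n²π²ℏ²/(2mL²).
E_2 = 2² × π² / (2 × 1 × 3.06²) = 2.108.

E = 2.11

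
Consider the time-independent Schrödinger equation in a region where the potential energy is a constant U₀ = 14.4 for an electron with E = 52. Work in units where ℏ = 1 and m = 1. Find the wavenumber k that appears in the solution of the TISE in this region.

With E > U₀ the solution is oscillatory, ψ ∝ e^{±ikx} with k = √(2m(E − U₀))/ℏ.
k = √(2 × 1 × 37.6) = 8.672.

k = 8.67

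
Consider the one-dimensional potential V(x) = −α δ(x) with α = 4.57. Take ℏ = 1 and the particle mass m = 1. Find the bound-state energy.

E = -10.4

For x ≠ 0 the bound state is ψ ∝ e^{−κ|x|}; integrating the TISE across the delta gives the cusp condition 2κ = 2mα/ℏ², so κ = 4.570.
Then E = −ℏ²κ²/(2m) = −mα²/(2ℏ²) = -10.44.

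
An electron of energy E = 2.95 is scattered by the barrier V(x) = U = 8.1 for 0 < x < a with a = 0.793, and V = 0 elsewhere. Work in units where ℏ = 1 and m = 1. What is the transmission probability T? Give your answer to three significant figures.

T = 0.0226

E < U: inside the barrier ψ ∝ e^{±κx} with κ = √(2m(U − E))/ℏ = 3.209.
κa = 2.545, sinh(κa) = 6.333.
The exact tunnelling result is T⁻¹ = 1 + U² sinh²(κa) / [4E(U − E)] = 44.29, so T = 0.0226.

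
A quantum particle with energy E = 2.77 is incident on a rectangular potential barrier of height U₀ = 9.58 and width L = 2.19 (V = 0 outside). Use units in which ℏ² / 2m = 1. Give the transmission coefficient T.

T = 0.0000357

E < U₀: inside the barrier ψ ∝ e^{±κx} with κ = √(2m(U₀ − E))/ℏ = 2.610.
κL = 5.715, sinh(κL) = 151.7.
Matching ψ, ψ′ at both faces gives T = [1 + U₀² sinh²(κL) / (4E(U₀ − E))]⁻¹ = 1/27990 = 0.0000357.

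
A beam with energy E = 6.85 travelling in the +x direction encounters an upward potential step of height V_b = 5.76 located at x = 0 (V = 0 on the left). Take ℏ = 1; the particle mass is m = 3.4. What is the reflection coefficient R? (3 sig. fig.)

R = 0.185

The wavenumbers are k₁ = √(2mE)/ℏ = 6.825 on the left and k₂ = √(2m(E − V_b))/ℏ = 2.722 on the right.
Matching ψ and ψ′ at x = 0 gives r = (k₁ − k₂)/(k₁ + k₂), so R = r² = 0.1846 and T = 1 − R = 0.8154.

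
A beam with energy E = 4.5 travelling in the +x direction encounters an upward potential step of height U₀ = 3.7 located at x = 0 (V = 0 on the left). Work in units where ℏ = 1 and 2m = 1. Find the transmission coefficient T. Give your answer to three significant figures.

T = 0.834

The wavenumbers are k₁ = √(2mE)/ℏ = 2.121 on the left and k₂ = √(2m(E − U₀))/ℏ = 0.8944 on the right.
Continuity of ψ and ψ′ at the step yields the reflection amplitude r = (k₁ − k₂)/(k₁ + k₂) = 0.4068; thus R = |r|² = 0.1655, T = 0.8345.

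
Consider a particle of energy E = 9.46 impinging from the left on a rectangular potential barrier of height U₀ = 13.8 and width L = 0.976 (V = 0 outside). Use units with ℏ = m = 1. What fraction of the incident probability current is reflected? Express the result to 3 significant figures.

Since E < U₀ the interior solution is evanescent with decay constant κ = √(2m(U₀ − E))/ℏ = 2.946.
κL = 2.875, sinh(κL) = 8.839.
Matching ψ, ψ′ at both faces gives T = [1 + U₀² sinh²(κL) / (4E(U₀ − E))]⁻¹ = 1/91.59 = 0.0109.
R = 1 − T = 0.989.

R = 0.989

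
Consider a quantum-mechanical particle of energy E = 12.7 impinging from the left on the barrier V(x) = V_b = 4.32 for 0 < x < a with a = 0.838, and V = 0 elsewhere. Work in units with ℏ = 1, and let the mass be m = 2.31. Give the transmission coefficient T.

T = 0.967

E > V_b: inside the barrier k₂ = √(2m(E − V_b))/ℏ = 6.222, k₂a = 5.214.
T = [1 + V_b² sin²(k₂a) / (4E(E − V_b))]⁻¹ = 1/1.034 = 0.967.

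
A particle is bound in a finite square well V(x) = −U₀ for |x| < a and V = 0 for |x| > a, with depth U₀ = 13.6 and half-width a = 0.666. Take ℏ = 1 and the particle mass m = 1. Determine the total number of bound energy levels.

N = 3

The dimensionless depth is z₀ = a√(2mU₀)/ℏ = 0.666 × √(27.20) = 3.473.
A new bound state (alternating even/odd) appears each time z₀ passes a multiple of π/2, so N = ⌊2z₀/π⌋ + 1 = ⌊2.211⌋ + 1 = 3.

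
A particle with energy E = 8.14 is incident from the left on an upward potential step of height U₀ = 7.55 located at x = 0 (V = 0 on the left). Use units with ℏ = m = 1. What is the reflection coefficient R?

On each side the TISE gives plane waves with k = √(2m(E − V))/ℏ: k₁ = √(2·1·8.14) = 4.035, k₂ = √(2·1·0.59) = 1.086.
Matching ψ and ψ′ at x = 0 gives r = (k₁ − k₂)/(k₁ + k₂), so R = r² = 0.3315 and T = 1 − R = 0.6685.

R = 0.332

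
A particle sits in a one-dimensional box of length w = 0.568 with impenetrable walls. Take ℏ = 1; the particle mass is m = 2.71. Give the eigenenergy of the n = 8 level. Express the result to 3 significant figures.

E = 361

Requiring ψ(0) = ψ(w) = 0 quantises k = nπ/w, hence E_n = ℏ²k²/2m = n²π²ℏ²/(2mw²).
E_8 = 8² × π² / (2 × 2.71 × 0.568²) = 361.2.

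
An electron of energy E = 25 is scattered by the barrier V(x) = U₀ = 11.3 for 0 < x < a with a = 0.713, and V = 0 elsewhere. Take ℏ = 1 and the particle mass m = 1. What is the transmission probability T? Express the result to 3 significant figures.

Above the barrier the interior wavenumber is k₂ = √(2m(E − U₀))/ℏ = 5.235, giving phase k₂a = 3.732.
T = [1 + U₀² sin²(k₂a) / (4E(E − U₀))]⁻¹ = 1/1.029 = 0.972.

T = 0.972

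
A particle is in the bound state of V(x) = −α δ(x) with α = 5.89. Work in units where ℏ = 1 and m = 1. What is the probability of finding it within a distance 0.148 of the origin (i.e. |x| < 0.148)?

The normalised bound state is ψ = √κ e^{−κ|x|} with κ = mα/ℏ² = 5.890.
P(|x| < d) = ∫_{−d}^{d} κ e^{−2κ|x|} dx = 1 − e^{−2κd} = 1 − e^{−1.743} = 0.8251.

P = 0.825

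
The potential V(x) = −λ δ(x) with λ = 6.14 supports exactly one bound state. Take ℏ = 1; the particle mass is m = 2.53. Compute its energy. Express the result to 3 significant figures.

E = -47.7

For x ≠ 0 the bound state is ψ ∝ e^{−κ|x|}; integrating the TISE across the delta gives the cusp condition 2κ = 2mλ/ℏ², so κ = 15.53.
Then E = −ℏ²κ²/(2m) = −mλ²/(2ℏ²) = -47.69.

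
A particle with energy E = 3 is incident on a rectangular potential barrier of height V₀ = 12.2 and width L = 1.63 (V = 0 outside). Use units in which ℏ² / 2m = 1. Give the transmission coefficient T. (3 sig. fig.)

T = 0.000151

Since E < V₀ the interior solution is evanescent with decay constant κ = √(2m(V₀ − E))/ℏ = 3.033.
κL = 4.944, sinh(κL) = 70.16.
The exact tunnelling result is T⁻¹ = 1 + V₀² sinh²(κL) / [4E(V₀ − E)] = 6638, so T = 0.000151.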